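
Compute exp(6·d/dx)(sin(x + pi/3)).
\sin{\left(x + \frac{\pi}{3} + 6 \right)}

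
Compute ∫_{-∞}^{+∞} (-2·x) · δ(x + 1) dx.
2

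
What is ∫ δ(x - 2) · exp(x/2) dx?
e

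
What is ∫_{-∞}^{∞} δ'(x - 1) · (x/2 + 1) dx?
- \frac{1}{2}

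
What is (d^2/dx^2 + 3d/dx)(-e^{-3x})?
0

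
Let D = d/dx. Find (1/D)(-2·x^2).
- \frac{2 x^{3}}{3}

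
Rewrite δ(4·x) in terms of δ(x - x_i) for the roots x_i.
\frac{\delta(x)}{4}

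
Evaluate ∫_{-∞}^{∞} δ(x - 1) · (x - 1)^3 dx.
0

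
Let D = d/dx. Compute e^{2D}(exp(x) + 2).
e^{x + 2} + 2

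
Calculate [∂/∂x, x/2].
\frac{1}{2}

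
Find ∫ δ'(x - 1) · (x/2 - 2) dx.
- \frac{1}{2}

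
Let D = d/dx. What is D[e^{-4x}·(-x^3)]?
x^{2} \left(4 x - 3\right) e^{- 4 x}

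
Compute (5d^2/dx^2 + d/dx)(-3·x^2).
- 6 x - 30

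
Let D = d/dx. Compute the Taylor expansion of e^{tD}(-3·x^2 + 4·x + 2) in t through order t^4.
- 3 t^{2} - 2 t \left(3 x - 2\right) - 3 x^{2} + 4 x + 2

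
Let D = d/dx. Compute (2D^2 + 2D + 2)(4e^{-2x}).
24 e^{- 2 x}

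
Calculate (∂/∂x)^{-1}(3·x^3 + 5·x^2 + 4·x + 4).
\frac{3 x^{4}}{4} + \frac{5 x^{3}}{3} + 2 x^{2} + 4 x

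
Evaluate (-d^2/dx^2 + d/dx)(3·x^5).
15 x^{3} \left(x - 4\right)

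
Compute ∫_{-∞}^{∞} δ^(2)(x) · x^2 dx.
2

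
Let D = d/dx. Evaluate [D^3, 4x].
12D^{2}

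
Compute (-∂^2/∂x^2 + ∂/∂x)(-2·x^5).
10 x^{3} \left(4 - x\right)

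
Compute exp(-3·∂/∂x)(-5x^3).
- 5 x^{3} + 45 x^{2} - 135 x + 135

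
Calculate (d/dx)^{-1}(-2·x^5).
- \frac{x^{6}}{3}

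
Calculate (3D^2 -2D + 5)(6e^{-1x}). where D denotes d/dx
60 e^{- x}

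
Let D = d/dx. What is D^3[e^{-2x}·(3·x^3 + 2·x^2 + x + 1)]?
2 \left(- 12 x^{3} + 46 x^{2} - 34 x - 1\right) e^{- 2 x}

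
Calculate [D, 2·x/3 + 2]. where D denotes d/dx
\frac{2}{3}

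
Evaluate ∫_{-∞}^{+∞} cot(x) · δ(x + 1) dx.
- \cot{\left(1 \right)}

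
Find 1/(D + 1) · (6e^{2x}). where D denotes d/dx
2 e^{2 x}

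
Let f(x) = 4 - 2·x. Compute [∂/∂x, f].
-2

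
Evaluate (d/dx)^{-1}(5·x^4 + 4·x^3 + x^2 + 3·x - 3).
x^{5} + x^{4} + \frac{x^{3}}{3} + \frac{3 x^{2}}{2} - 3 x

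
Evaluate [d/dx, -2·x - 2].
-2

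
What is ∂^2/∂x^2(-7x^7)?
- 294 x^{5}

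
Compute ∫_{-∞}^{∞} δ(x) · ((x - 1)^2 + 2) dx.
3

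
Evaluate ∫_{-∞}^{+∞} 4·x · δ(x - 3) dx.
12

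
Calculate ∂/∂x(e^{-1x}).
- e^{- x}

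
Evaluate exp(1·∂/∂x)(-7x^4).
- 7 x^{4} - 28 x^{3} - 42 x^{2} - 28 x - 7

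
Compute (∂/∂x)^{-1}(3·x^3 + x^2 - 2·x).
\frac{3 x^{4}}{4} + \frac{x^{3}}{3} - x^{2}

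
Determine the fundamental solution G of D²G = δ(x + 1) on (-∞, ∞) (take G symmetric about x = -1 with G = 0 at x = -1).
\frac{|x + 1|}{2}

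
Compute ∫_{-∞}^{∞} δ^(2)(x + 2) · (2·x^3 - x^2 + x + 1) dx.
-26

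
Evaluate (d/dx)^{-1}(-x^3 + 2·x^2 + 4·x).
- \frac{x^{4}}{4} + \frac{2 x^{3}}{3} + 2 x^{2}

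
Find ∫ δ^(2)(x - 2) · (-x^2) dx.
-2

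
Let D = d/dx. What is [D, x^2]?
2 x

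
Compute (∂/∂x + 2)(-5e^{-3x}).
5 e^{- 3 x}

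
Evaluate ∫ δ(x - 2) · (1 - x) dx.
-1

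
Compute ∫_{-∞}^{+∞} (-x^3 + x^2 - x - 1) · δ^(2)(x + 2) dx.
14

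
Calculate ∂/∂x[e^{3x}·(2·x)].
\left(6 x + 2\right) e^{3 x}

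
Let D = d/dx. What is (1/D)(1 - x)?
- \frac{x^{2}}{2} + x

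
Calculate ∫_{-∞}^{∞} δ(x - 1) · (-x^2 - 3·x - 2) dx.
-6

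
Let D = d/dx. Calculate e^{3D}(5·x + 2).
5 x + 17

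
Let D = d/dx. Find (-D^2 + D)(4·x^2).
8 x - 8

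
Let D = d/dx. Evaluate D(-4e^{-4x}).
16 e^{- 4 x}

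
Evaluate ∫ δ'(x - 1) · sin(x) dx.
- \cos{\left(1 \right)}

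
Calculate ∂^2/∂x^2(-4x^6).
- 120 x^{4}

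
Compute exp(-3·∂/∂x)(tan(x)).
\tan{\left(x - 3 \right)}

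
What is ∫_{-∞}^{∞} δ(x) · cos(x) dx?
1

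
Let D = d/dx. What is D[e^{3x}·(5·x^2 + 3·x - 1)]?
x \left(15 x + 19\right) e^{3 x}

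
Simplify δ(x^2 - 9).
\frac{\delta(x + 3) + \delta(x - 3)}{6}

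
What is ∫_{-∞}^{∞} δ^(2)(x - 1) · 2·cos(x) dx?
- 2 \cos{\left(1 \right)}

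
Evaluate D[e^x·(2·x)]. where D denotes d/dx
2 \left(x + 1\right) e^{x}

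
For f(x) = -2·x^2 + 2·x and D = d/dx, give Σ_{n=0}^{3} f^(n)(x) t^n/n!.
- 2 t^{2} - 2 t \left(2 x - 1\right) - 2 x^{2} + 2 x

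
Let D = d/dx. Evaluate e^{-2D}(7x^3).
7 x^{3} - 42 x^{2} + 84 x - 56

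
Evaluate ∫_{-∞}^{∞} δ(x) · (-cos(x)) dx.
-1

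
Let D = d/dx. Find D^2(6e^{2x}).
24 e^{2 x}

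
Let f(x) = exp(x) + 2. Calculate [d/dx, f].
e^{x}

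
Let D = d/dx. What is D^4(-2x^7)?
- 1680 x^{3}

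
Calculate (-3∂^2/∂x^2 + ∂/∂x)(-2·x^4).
8 x^{2} \left(9 - x\right)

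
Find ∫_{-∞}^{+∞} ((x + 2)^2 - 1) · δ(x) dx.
3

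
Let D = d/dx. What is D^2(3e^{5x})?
75 e^{5 x}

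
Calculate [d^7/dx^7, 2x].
14\frac{d^{6}}{dx^{6}}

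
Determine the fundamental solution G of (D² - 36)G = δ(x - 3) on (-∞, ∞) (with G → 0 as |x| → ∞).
-\frac{e^{-6|x - 3|}}{12}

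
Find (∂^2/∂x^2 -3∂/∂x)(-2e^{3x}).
0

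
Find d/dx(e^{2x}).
2 e^{2 x}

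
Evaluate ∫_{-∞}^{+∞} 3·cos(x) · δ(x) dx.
3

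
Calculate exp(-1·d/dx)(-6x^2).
- 6 x^{2} + 12 x - 6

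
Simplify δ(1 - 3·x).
\frac{\delta(x - 1/3)}{3}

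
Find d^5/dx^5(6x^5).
720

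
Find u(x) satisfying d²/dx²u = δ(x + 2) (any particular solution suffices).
\frac{|x + 2|}{2}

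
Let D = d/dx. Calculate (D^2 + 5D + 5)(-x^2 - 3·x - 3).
- 5 x^{2} - 25 x - 32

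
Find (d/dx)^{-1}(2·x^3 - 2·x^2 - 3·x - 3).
\frac{x^{4}}{2} - \frac{2 x^{3}}{3} - \frac{3 x^{2}}{2} - 3 x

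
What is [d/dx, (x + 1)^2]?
2 x + 2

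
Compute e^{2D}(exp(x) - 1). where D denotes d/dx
e^{x + 2} - 1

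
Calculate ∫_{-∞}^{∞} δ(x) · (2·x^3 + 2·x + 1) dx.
1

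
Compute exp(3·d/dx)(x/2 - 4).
\frac{x}{2} - \frac{5}{2}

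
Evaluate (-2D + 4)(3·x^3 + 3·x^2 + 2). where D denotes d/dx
12 x^{3} - 6 x^{2} - 12 x + 8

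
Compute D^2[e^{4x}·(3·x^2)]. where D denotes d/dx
\left(48 x^{2} + 48 x + 6\right) e^{4 x}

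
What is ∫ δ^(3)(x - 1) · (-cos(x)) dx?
\sin{\left(1 \right)}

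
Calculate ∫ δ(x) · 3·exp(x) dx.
3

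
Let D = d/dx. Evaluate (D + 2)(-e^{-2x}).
0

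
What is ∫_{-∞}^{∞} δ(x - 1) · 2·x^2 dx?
2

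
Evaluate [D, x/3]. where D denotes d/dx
\frac{1}{3}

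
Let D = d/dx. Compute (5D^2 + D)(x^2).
2 x + 10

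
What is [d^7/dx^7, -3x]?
-21\frac{d^{6}}{dx^{6}}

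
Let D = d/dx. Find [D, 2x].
2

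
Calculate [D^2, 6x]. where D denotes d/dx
12D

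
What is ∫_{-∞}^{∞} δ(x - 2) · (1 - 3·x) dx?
-5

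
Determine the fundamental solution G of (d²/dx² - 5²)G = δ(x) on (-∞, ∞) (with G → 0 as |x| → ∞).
-\frac{e^{-5|x|}}{10}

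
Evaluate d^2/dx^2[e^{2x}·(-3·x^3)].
- 6 x \left(2 x^{2} + 6 x + 3\right) e^{2 x}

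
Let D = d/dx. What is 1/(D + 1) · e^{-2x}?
- e^{- 2 x}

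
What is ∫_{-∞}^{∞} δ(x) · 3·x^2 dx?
0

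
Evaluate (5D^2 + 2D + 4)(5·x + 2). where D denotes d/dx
20 x + 18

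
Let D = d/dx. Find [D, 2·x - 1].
2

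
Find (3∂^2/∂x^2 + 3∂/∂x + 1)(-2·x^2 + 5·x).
- 2 x^{2} - 7 x + 3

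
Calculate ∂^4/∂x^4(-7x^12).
- 83160 x^{8}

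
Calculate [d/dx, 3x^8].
24 x^{7}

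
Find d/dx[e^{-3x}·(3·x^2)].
3 x \left(2 - 3 x\right) e^{- 3 x}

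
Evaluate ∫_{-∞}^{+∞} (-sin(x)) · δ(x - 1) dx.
- \sin{\left(1 \right)}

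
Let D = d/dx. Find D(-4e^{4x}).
- 16 e^{4 x}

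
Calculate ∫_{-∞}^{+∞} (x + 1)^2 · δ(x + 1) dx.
0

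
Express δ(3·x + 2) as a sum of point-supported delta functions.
\frac{\delta(x + 2/3)}{3}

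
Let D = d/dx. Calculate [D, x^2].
2 x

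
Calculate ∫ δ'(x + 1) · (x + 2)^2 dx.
-2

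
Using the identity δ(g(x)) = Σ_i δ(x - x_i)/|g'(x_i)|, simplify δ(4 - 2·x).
\frac{\delta(x - 2)}{2}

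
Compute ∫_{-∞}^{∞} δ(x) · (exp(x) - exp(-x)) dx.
0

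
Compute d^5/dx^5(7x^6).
5040 x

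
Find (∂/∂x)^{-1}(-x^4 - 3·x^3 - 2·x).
- \frac{x^{5}}{5} - \frac{3 x^{4}}{4} - x^{2}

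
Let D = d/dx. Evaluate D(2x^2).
4 x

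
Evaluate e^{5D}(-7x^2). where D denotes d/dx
- 7 x^{2} - 70 x - 175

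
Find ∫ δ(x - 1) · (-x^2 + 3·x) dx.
2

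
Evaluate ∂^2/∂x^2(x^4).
12 x^{2}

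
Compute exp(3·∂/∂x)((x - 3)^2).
x^{2}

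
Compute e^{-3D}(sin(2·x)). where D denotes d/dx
\sin{\left(2 x - 6 \right)}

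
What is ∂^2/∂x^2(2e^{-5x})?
50 e^{- 5 x}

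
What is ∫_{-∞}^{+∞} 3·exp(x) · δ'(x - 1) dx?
- 3 e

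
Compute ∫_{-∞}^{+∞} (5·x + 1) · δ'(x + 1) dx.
-5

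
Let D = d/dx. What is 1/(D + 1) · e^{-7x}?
- \frac{e^{- 7 x}}{6}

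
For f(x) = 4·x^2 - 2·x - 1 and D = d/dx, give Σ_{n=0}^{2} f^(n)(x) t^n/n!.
4 t^{2} + 2 t \left(4 x - 1\right) + 4 x^{2} - 2 x - 1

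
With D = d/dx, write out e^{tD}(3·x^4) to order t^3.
3 x \left(4 t^{3} + 6 t^{2} x + 4 t x^{2} + x^{3}\right)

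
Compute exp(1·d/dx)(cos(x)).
\cos{\left(x + 1 \right)}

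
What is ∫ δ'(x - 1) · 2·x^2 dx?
-4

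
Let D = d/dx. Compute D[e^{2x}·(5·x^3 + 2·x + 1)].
\left(10 x^{3} + 15 x^{2} + 4 x + 4\right) e^{2 x}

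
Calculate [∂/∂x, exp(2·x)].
2 e^{2 x}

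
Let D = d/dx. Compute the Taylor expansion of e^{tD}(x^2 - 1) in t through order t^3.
t^{2} + 2 t x + x^{2} - 1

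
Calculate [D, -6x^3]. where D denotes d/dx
- 18 x^{2}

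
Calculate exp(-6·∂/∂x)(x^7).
x^{7} - 42 x^{6} + 756 x^{5} - 7560 x^{4} + 45360 x^{3} - 163296 x^{2} + 326592 x - 279936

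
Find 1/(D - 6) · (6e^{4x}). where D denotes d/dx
- 3 e^{4 x}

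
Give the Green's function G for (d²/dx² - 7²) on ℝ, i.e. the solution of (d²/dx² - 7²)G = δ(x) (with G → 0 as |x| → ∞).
-\frac{e^{-7|x|}}{14}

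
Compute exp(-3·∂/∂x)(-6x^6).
- 6 x^{6} + 108 x^{5} - 810 x^{4} + 3240 x^{3} - 7290 x^{2} + 8748 x - 4374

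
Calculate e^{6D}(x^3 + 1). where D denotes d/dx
x^{3} + 18 x^{2} + 108 x + 217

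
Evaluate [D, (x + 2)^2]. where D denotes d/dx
2 x + 4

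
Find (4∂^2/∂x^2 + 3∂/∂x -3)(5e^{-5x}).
410 e^{- 5 x}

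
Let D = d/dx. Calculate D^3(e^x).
e^{x}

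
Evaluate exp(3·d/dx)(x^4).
x^{4} + 12 x^{3} + 54 x^{2} + 108 x + 81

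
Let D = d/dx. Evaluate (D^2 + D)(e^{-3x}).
6 e^{- 3 x}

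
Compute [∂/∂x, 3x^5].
15 x^{4}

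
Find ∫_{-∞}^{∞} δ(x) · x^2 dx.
0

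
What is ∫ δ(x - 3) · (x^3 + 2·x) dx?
33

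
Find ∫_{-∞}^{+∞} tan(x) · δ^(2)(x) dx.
0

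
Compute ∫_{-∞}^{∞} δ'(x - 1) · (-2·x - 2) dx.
2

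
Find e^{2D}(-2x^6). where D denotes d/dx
- 2 x^{6} - 24 x^{5} - 120 x^{4} - 320 x^{3} - 480 x^{2} - 384 x - 128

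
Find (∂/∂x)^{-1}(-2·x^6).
- \frac{2 x^{7}}{7}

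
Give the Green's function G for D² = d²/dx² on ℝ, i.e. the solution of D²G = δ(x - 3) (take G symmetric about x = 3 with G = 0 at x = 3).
\frac{|x - 3|}{2}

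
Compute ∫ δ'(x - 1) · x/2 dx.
- \frac{1}{2}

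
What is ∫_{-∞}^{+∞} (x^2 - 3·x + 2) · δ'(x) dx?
3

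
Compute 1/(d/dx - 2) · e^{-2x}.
- \frac{e^{- 2 x}}{4}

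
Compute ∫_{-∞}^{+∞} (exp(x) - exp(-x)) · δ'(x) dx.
-2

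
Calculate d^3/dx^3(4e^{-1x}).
- 4 e^{- x}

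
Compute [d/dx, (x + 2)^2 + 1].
2 x + 4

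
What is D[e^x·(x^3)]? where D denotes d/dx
x^{2} \left(x + 3\right) e^{x}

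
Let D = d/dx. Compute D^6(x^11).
332640 x^{5}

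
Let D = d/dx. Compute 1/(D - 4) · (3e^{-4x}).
- \frac{3 e^{- 4 x}}{8}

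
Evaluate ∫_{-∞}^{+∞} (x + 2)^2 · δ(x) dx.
4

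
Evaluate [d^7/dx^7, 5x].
35\frac{d^{6}}{dx^{6}}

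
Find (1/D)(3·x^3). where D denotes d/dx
\frac{3 x^{4}}{4}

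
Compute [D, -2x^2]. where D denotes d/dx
- 4 x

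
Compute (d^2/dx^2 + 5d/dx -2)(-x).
2 x - 5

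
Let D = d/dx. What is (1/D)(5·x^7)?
\frac{5 x^{8}}{8}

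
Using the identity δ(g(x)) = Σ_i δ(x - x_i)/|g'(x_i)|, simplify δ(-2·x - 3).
\frac{\delta(x + 3/2)}{2}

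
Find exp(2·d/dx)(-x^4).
- x^{4} - 8 x^{3} - 24 x^{2} - 32 x - 16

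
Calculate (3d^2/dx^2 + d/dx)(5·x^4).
20 x^{2} \left(x + 9\right)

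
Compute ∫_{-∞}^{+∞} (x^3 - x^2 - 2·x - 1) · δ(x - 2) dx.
-1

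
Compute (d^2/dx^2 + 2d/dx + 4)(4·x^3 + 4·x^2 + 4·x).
16 x^{3} + 40 x^{2} + 56 x + 16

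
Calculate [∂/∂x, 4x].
4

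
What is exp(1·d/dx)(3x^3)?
3 x^{3} + 9 x^{2} + 9 x + 3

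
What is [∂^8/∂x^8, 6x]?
48\frac{d^{7}}{dx^{7}}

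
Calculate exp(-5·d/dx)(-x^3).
- x^{3} + 15 x^{2} - 75 x + 125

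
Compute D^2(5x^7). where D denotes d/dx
210 x^{5}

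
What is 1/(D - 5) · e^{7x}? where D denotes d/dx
\frac{e^{7 x}}{2}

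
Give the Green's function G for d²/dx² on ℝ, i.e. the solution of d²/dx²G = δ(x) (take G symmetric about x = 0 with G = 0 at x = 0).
\frac{|x|}{2}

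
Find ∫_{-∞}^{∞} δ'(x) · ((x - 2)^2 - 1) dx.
4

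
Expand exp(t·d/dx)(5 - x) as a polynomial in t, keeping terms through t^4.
- t - x + 5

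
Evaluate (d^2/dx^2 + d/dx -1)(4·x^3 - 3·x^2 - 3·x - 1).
- 4 x^{3} + 15 x^{2} + 21 x - 8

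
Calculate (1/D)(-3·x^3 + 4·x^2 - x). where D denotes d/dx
- \frac{3 x^{4}}{4} + \frac{4 x^{3}}{3} - \frac{x^{2}}{2}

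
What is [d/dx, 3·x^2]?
6 x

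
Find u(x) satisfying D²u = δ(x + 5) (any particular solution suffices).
\frac{|x + 5|}{2}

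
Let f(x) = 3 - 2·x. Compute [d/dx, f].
-2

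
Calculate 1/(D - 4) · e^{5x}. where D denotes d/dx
e^{5 x}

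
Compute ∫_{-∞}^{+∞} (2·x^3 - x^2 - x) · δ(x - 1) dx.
0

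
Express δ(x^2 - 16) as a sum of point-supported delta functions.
\frac{\delta(x - 4) + \delta(x + 4)}{8}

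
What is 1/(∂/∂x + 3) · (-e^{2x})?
- \frac{e^{2 x}}{5}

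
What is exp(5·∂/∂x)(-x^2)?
- x^{2} - 10 x - 25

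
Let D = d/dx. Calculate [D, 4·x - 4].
4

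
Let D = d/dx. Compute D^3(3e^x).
3 e^{x}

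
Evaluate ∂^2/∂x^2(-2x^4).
- 24 x^{2}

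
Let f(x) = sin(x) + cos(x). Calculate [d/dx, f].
- \sin{\left(x \right)} + \cos{\left(x \right)}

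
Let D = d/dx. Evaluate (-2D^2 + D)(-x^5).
5 x^{3} \left(8 - x\right)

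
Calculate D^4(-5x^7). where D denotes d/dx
- 4200 x^{3}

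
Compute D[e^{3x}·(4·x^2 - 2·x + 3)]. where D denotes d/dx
\left(12 x^{2} + 2 x + 7\right) e^{3 x}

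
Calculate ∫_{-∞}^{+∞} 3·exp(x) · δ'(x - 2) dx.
- 3 e^{2}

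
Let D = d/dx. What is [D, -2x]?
-2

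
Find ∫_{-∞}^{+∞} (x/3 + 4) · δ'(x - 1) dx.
- \frac{1}{3}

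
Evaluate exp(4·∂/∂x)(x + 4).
x + 8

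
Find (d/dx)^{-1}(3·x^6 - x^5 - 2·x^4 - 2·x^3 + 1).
\frac{3 x^{7}}{7} - \frac{x^{6}}{6} - \frac{2 x^{5}}{5} - \frac{x^{4}}{2} + x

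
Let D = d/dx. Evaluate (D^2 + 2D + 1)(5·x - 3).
5 x + 7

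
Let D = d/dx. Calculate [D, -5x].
-5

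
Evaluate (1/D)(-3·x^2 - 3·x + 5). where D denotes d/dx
- x^{3} - \frac{3 x^{2}}{2} + 5 x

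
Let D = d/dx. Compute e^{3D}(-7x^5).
- 7 x^{5} - 105 x^{4} - 630 x^{3} - 1890 x^{2} - 2835 x - 1701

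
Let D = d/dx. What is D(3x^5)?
15 x^{4}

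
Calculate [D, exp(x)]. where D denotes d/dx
e^{x}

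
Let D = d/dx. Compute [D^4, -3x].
-12D^{3}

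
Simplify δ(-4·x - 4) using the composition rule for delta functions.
\frac{\delta(x + 1)}{4}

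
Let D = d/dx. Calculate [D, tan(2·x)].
\frac{2}{\cos^{2}{\left(2 x \right)}}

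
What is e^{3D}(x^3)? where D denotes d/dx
x^{3} + 9 x^{2} + 27 x + 27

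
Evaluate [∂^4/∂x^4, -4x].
-16\frac{d^{3}}{dx^{3}}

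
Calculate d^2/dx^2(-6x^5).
- 120 x^{3}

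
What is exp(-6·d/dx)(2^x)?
2^{x - 6}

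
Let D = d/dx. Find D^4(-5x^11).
- 39600 x^{7}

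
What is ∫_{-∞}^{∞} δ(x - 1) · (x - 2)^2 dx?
1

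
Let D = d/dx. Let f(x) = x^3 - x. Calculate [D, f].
3 x^{2} - 1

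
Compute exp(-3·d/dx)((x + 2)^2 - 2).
x^{2} - 2 x - 1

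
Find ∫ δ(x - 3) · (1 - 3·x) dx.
-8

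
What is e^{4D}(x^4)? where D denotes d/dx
x^{4} + 16 x^{3} + 96 x^{2} + 256 x + 256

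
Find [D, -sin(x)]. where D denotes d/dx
- \cos{\left(x \right)}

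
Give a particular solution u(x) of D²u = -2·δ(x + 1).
-|x + 1|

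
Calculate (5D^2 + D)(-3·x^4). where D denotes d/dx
12 x^{2} \left(- x - 15\right)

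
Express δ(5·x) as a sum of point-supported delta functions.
\frac{\delta(x)}{5}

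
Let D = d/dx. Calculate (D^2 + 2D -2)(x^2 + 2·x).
6 - 2 x^{2}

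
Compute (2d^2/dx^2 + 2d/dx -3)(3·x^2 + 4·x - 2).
26 - 9 x^{2}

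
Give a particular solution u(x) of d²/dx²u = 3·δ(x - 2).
\frac{3|x - 2|}{2}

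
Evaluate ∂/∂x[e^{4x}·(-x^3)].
x^{2} \left(- 4 x - 3\right) e^{4 x}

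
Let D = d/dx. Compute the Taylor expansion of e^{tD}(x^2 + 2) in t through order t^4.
t^{2} + 2 t x + x^{2} + 2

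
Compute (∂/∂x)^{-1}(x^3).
\frac{x^{4}}{4}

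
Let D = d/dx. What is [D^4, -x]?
-4D^{3}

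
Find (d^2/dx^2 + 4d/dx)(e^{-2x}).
- 4 e^{- 2 x}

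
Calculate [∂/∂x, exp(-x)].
- e^{- x}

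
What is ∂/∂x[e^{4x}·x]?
\left(4 x + 1\right) e^{4 x}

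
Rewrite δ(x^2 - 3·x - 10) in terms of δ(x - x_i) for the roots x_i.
\frac{\delta(x - 5) + \delta(x + 2)}{7}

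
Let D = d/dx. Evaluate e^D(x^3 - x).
x \left(x^{2} + 3 x + 2\right)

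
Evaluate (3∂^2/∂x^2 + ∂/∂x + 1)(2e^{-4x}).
90 e^{- 4 x}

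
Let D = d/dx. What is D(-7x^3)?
- 21 x^{2}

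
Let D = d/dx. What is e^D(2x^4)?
2 x^{4} + 8 x^{3} + 12 x^{2} + 8 x + 2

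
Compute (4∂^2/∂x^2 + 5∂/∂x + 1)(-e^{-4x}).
- 45 e^{- 4 x}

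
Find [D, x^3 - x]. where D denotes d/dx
3 x^{2} - 1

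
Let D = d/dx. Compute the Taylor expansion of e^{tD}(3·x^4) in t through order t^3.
3 x \left(4 t^{3} + 6 t^{2} x + 4 t x^{2} + x^{3}\right)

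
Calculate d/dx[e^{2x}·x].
\left(2 x + 1\right) e^{2 x}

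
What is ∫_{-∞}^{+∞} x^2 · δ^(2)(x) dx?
2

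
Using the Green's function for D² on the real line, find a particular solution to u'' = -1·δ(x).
-\frac{|x|}{2}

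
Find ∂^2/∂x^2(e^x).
e^{x}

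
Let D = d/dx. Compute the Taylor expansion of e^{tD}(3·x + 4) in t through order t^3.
3 t + 3 x + 4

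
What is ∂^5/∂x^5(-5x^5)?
-600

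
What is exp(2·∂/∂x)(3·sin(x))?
3 \sin{\left(x + 2 \right)}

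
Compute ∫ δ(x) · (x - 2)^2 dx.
4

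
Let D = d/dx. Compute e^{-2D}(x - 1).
x - 3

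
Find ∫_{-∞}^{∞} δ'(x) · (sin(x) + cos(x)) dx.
-1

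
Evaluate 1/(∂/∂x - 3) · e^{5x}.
\frac{e^{5 x}}{2}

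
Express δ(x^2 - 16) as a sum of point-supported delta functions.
\frac{\delta(x - 4) + \delta(x + 4)}{8}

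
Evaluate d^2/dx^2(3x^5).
60 x^{3}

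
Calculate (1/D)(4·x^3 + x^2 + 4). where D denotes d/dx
x^{4} + \frac{x^{3}}{3} + 4 x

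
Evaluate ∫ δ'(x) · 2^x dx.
- \log{\left(2 \right)}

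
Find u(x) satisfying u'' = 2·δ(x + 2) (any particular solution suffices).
|x + 2|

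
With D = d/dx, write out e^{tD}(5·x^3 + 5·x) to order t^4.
5 t^{3} + 15 t^{2} x + 5 t \left(3 x^{2} + 1\right) + 5 x^{3} + 5 x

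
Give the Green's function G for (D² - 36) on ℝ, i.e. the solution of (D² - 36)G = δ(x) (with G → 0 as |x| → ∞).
-\frac{e^{-6|x|}}{12}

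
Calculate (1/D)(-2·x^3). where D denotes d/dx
- \frac{x^{4}}{2}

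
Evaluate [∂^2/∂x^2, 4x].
8\frac{d}{dx}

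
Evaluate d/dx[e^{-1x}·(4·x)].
4 \left(1 - x\right) e^{- x}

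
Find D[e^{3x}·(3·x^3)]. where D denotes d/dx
9 x^{2} \left(x + 1\right) e^{3 x}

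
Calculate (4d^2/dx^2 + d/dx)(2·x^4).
8 x^{2} \left(x + 12\right)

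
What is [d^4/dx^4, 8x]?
32\frac{d^{3}}{dx^{3}}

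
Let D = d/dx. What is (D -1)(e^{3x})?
2 e^{3 x}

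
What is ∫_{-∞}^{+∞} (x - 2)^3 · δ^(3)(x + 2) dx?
-6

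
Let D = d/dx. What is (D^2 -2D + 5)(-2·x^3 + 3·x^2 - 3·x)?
- 10 x^{3} + 27 x^{2} - 39 x + 12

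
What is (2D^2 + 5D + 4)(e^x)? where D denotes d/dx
11 e^{x}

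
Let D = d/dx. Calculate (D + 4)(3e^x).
15 e^{x}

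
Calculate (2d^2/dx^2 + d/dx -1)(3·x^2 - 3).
- 3 x^{2} + 6 x + 15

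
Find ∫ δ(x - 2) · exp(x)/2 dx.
\frac{e^{2}}{2}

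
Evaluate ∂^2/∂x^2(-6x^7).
- 252 x^{5}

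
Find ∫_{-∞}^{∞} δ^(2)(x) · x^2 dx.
2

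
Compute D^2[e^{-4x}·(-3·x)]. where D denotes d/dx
24 \left(1 - 2 x\right) e^{- 4 x}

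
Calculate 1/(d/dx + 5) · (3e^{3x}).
\frac{3 e^{3 x}}{8}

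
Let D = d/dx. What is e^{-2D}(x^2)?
x^{2} - 4 x + 4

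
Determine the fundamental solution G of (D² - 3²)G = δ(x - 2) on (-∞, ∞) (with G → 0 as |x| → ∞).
-\frac{e^{-3|x - 2|}}{6}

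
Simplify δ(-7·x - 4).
\frac{\delta(x + 4/7)}{7}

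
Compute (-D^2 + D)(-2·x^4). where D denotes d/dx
8 x^{2} \left(3 - x\right)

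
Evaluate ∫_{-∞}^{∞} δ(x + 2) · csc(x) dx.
- \csc{\left(2 \right)}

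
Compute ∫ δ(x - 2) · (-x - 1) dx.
-3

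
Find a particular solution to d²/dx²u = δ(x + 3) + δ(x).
\frac{|x + 3|}{2} + \frac{|x|}{2}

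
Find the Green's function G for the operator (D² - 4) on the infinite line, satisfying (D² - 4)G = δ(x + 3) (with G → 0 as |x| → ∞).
-\frac{e^{-2|x + 3|}}{4}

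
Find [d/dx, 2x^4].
8 x^{3}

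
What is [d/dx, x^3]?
3 x^{2}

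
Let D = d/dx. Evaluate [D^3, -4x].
-12D^{2}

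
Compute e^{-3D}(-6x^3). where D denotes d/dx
- 6 x^{3} + 54 x^{2} - 162 x + 162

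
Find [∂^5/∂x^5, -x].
-5\frac{d^{4}}{dx^{4}}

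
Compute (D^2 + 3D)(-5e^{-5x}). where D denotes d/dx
- 50 e^{- 5 x}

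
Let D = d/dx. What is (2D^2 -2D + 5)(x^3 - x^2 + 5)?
5 x^{3} - 11 x^{2} + 16 x + 21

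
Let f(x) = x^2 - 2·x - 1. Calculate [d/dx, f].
2 x - 2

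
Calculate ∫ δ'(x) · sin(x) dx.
-1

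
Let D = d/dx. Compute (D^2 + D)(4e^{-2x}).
8 e^{- 2 x}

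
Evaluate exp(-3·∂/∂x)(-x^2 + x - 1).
- x^{2} + 7 x - 13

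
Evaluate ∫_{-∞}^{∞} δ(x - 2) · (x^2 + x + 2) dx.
8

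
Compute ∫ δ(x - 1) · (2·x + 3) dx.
5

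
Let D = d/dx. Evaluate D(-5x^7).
- 35 x^{6}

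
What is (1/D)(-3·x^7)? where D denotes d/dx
- \frac{3 x^{8}}{8}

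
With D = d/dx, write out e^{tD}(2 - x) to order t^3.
- t - x + 2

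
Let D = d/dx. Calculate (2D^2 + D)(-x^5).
5 x^{3} \left(- x - 8\right)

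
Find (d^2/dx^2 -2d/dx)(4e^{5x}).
60 e^{5 x}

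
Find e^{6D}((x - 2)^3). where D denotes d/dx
x^{3} + 12 x^{2} + 48 x + 64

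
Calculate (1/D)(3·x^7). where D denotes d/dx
\frac{3 x^{8}}{8}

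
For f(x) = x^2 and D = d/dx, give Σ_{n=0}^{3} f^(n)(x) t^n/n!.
t^{2} + 2 t x + x^{2}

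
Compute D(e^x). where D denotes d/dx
e^{x}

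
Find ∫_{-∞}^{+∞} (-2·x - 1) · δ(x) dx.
-1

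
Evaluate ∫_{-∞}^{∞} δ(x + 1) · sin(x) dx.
- \sin{\left(1 \right)}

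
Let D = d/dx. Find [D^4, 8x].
32D^{3}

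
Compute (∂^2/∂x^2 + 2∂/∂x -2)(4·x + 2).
4 - 8 x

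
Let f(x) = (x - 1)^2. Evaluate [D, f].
2 x - 2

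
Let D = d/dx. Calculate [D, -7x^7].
- 49 x^{6}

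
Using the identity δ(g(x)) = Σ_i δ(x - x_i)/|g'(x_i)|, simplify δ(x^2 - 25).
\frac{\delta(x - 5) + \delta(x + 5)}{10}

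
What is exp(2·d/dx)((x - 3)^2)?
x^{2} - 2 x + 1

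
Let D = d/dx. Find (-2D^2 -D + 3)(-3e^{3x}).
54 e^{3 x}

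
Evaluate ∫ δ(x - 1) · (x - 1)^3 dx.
0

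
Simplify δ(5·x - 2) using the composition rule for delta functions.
\frac{\delta(x - 2/5)}{5}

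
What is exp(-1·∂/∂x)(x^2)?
x^{2} - 2 x + 1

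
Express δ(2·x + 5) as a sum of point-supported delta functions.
\frac{\delta(x + 5/2)}{2}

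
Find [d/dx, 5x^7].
35 x^{6}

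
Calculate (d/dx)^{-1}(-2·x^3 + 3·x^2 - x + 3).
- \frac{x^{4}}{2} + x^{3} - \frac{x^{2}}{2} + 3 x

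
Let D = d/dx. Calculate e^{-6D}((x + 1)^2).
x^{2} - 10 x + 25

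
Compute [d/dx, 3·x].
3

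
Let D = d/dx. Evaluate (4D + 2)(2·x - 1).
4 x + 6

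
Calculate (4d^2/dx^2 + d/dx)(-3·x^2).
- 6 x - 24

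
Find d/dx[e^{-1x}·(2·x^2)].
2 x \left(2 - x\right) e^{- x}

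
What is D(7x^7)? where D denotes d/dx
49 x^{6}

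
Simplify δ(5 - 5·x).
\frac{\delta(x - 1)}{5}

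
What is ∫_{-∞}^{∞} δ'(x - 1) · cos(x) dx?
\sin{\left(1 \right)}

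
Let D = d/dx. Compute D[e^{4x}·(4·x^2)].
8 x \left(2 x + 1\right) e^{4 x}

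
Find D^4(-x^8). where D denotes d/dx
- 1680 x^{4}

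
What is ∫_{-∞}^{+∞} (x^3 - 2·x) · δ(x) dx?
0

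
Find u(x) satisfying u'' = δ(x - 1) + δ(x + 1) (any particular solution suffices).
\frac{|x - 1|}{2} + \frac{|x + 1|}{2}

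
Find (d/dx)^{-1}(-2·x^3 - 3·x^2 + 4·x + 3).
- \frac{x^{4}}{2} - x^{3} + 2 x^{2} + 3 x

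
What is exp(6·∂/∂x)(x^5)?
x^{5} + 30 x^{4} + 360 x^{3} + 2160 x^{2} + 6480 x + 7776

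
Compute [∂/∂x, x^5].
5 x^{4}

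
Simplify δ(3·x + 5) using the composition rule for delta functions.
\frac{\delta(x + 5/3)}{3}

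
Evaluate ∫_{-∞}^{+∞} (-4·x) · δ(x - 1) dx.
-4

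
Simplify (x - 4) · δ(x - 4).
0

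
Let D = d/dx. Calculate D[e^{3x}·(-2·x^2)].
2 x \left(- 3 x - 2\right) e^{3 x}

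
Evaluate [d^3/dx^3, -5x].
-15\frac{d^{2}}{dx^{2}}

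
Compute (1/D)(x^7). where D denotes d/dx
\frac{x^{8}}{8}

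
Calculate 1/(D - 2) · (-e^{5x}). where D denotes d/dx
- \frac{e^{5 x}}{3}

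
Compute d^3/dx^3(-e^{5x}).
- 125 e^{5 x}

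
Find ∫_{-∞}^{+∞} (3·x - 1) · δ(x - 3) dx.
8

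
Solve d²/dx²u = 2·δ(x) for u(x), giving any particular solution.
|x|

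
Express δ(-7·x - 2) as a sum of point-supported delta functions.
\frac{\delta(x + 2/7)}{7}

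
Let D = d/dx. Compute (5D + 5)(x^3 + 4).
5 x^{3} + 15 x^{2} + 20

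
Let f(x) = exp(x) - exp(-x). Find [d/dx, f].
2 \cosh{\left(x \right)}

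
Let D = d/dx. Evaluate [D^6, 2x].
12D^{5}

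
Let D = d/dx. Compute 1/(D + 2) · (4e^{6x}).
\frac{e^{6 x}}{2}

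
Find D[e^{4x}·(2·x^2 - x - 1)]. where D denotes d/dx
\left(8 x^{2} - 5\right) e^{4 x}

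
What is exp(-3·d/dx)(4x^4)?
4 x^{4} - 48 x^{3} + 216 x^{2} - 432 x + 324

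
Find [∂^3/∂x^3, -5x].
-15\frac{d^{2}}{dx^{2}}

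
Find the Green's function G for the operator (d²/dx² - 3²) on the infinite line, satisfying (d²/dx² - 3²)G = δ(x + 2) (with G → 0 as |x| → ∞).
-\frac{e^{-3|x + 2|}}{6}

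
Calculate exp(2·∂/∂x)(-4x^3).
- 4 x^{3} - 24 x^{2} - 48 x - 32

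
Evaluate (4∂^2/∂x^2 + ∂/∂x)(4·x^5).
20 x^{3} \left(x + 16\right)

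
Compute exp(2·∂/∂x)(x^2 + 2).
x^{2} + 4 x + 6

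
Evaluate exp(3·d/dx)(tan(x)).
\tan{\left(x + 3 \right)}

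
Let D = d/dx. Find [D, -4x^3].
- 12 x^{2}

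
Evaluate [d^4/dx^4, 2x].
8\frac{d^{3}}{dx^{3}}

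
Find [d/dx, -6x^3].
- 18 x^{2}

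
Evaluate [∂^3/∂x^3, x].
3\frac{d^{2}}{dx^{2}}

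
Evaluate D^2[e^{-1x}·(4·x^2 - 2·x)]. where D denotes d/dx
2 \left(2 x^{2} - 9 x + 6\right) e^{- x}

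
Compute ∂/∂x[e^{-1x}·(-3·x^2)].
3 x \left(x - 2\right) e^{- x}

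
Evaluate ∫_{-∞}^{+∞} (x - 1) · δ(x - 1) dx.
0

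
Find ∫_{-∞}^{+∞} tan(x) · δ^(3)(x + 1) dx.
- 6 \tan^{4}{\left(1 \right)} - 8 \tan^{2}{\left(1 \right)} - 2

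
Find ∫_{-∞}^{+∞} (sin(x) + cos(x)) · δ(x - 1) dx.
\cos{\left(1 \right)} + \sin{\left(1 \right)}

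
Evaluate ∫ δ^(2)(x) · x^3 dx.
0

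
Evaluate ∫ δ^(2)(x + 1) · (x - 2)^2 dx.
2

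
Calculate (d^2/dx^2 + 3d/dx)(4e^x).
16 e^{x}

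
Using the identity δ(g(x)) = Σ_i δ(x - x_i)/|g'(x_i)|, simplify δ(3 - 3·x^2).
\frac{\delta(x - 1) + \delta(x + 1)}{6}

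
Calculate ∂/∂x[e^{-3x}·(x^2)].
x \left(2 - 3 x\right) e^{- 3 x}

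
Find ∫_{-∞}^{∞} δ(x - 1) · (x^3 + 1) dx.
2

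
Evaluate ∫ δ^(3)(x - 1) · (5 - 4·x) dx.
0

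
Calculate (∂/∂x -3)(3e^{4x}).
3 e^{4 x}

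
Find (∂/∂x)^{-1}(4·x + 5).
2 x^{2} + 5 x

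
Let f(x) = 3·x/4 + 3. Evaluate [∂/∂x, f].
\frac{3}{4}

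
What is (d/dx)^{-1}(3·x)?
\frac{3 x^{2}}{2}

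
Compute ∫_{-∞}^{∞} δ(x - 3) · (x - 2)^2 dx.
1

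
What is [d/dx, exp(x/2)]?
\frac{e^{\frac{x}{2}}}{2}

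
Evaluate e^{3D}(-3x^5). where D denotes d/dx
- 3 x^{5} - 45 x^{4} - 270 x^{3} - 810 x^{2} - 1215 x - 729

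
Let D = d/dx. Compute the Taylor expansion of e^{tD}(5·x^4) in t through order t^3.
5 x \left(4 t^{3} + 6 t^{2} x + 4 t x^{2} + x^{3}\right)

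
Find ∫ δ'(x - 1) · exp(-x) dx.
e^{-1}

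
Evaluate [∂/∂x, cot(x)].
- \frac{1}{\sin^{2}{\left(x \right)}}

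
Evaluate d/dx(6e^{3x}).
18 e^{3 x}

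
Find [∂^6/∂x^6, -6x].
-36\frac{d^{5}}{dx^{5}}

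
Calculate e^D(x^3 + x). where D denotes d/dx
x^{3} + 3 x^{2} + 4 x + 2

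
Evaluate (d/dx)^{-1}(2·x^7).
\frac{x^{8}}{4}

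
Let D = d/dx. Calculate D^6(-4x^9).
- 241920 x^{3}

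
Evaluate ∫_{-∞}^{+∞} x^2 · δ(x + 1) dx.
1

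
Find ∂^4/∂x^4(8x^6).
2880 x^{2}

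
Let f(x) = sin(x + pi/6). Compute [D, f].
\cos{\left(x + \frac{\pi}{6} \right)}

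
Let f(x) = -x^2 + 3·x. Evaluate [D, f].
3 - 2 x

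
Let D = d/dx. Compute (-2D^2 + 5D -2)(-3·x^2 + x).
6 x^{2} - 32 x + 17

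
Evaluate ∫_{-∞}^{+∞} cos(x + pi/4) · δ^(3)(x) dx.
- \frac{\sqrt{2}}{2}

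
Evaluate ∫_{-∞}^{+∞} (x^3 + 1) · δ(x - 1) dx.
2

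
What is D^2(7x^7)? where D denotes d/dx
294 x^{5}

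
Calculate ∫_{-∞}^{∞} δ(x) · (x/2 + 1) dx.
1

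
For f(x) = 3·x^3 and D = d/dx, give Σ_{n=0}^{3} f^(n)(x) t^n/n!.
3 t^{3} + 9 t^{2} x + 9 t x^{2} + 3 x^{3}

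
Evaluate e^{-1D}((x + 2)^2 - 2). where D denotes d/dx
x^{2} + 2 x - 1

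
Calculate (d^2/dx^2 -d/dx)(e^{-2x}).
6 e^{- 2 x}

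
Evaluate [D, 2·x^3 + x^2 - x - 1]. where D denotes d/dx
6 x^{2} + 2 x - 1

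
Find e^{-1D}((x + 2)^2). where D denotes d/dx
x^{2} + 2 x + 1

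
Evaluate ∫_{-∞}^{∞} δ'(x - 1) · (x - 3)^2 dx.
4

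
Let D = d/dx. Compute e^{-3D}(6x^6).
6 x^{6} - 108 x^{5} + 810 x^{4} - 3240 x^{3} + 7290 x^{2} - 8748 x + 4374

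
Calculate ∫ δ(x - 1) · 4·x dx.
4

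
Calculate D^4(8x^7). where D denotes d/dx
6720 x^{3}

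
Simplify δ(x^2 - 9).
\frac{\delta(x - 3) + \delta(x + 3)}{6}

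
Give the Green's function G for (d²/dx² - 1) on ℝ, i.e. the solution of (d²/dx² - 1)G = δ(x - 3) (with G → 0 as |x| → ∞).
-\frac{e^{-|x - 3|}}{2}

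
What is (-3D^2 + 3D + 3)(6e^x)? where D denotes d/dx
18 e^{x}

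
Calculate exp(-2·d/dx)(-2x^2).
- 2 x^{2} + 8 x - 8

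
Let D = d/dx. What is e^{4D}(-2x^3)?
- 2 x^{3} - 24 x^{2} - 96 x - 128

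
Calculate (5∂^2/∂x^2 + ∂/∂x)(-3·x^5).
15 x^{3} \left(- x - 20\right)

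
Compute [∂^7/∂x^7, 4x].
28\frac{d^{6}}{dx^{6}}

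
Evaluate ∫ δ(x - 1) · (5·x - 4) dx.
1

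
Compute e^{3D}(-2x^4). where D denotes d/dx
- 2 x^{4} - 24 x^{3} - 108 x^{2} - 216 x - 162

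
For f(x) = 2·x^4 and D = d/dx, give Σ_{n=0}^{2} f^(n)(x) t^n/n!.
2 x^{2} \left(6 t^{2} + 4 t x + x^{2}\right)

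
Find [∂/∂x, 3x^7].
21 x^{6}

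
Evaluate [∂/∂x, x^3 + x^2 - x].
3 x^{2} + 2 x - 1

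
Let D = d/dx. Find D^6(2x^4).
0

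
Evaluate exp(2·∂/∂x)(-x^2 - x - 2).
- x^{2} - 5 x - 8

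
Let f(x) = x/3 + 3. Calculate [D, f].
\frac{1}{3}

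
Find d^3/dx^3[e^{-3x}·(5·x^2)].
45 \left(- 3 x^{2} + 6 x - 2\right) e^{- 3 x}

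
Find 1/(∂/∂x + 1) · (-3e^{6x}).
- \frac{3 e^{6 x}}{7}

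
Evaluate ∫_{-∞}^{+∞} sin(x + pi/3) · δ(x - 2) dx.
\sin{\left(\frac{\pi}{3} + 2 \right)}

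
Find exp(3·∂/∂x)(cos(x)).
\cos{\left(x + 3 \right)}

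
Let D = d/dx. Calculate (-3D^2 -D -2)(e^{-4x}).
- 46 e^{- 4 x}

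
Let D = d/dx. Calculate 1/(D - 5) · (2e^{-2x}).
- \frac{2 e^{- 2 x}}{7}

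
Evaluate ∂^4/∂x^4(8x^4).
192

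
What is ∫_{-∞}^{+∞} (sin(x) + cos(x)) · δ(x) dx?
1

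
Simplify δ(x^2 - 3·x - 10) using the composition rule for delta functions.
\frac{\delta(x + 2) + \delta(x - 5)}{7}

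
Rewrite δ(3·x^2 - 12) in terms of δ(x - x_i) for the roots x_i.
\frac{\delta(x - 2) + \delta(x + 2)}{12}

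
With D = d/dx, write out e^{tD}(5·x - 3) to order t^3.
5 t + 5 x - 3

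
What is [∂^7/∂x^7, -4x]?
-28\frac{d^{6}}{dx^{6}}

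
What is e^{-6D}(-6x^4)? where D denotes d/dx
- 6 x^{4} + 144 x^{3} - 1296 x^{2} + 5184 x - 7776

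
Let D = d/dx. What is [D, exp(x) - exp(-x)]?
2 \cosh{\left(x \right)}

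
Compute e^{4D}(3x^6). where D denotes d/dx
3 x^{6} + 72 x^{5} + 720 x^{4} + 3840 x^{3} + 11520 x^{2} + 18432 x + 12288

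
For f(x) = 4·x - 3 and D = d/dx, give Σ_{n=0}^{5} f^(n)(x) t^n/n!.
4 t + 4 x - 3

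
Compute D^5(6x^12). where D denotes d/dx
570240 x^{7}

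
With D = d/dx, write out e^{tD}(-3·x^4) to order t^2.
3 x^{2} \left(- 6 t^{2} - 4 t x - x^{2}\right)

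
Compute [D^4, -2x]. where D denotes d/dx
-8D^{3}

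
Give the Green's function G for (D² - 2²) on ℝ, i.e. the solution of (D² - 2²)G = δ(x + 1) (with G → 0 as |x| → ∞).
-\frac{e^{-2|x + 1|}}{4}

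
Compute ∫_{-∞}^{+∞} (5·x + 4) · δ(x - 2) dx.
14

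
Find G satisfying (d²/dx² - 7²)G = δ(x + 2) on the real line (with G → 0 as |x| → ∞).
-\frac{e^{-7|x + 2|}}{14}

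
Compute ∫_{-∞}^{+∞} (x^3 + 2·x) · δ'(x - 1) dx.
-5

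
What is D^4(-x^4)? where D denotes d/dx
-24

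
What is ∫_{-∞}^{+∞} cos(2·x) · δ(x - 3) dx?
\cos{\left(6 \right)}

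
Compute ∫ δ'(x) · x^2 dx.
0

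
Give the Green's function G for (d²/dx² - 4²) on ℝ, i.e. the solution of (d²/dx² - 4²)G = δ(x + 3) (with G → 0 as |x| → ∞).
-\frac{e^{-4|x + 3|}}{8}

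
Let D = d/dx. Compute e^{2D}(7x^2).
7 x^{2} + 28 x + 28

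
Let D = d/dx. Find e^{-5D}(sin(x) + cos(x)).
\sqrt{2} \cos{\left(- x + \frac{\pi}{4} + 5 \right)}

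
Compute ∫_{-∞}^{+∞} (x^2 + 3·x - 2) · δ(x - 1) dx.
2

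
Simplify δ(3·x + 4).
\frac{\delta(x + 4/3)}{3}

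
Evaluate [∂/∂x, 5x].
5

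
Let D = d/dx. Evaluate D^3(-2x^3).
-12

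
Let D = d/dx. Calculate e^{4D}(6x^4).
6 x^{4} + 96 x^{3} + 576 x^{2} + 1536 x + 1536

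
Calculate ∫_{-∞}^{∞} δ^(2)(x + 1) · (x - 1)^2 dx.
2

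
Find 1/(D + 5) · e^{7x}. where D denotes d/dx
\frac{e^{7 x}}{12}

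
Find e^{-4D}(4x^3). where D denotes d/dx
4 x^{3} - 48 x^{2} + 192 x - 256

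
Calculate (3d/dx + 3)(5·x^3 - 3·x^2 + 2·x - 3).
15 x^{3} + 36 x^{2} - 12 x - 3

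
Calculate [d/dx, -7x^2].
- 14 x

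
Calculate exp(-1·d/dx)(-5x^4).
- 5 x^{4} + 20 x^{3} - 30 x^{2} + 20 x - 5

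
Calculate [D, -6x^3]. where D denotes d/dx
- 18 x^{2}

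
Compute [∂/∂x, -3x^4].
- 12 x^{3}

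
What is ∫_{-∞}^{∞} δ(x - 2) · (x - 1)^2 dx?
1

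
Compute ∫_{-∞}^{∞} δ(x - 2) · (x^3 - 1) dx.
7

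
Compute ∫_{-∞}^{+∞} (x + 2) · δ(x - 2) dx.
4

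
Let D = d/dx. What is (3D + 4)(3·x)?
12 x + 9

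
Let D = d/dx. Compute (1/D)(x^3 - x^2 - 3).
\frac{x^{4}}{4} - \frac{x^{3}}{3} - 3 x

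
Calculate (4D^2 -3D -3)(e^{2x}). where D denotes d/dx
7 e^{2 x}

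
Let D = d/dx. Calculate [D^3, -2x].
-6D^{2}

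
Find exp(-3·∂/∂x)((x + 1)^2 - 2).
x^{2} - 4 x + 2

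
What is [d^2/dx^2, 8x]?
16\frac{d}{dx}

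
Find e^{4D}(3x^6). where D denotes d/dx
3 x^{6} + 72 x^{5} + 720 x^{4} + 3840 x^{3} + 11520 x^{2} + 18432 x + 12288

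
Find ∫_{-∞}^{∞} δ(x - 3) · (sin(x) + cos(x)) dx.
\cos{\left(3 \right)} + \sin{\left(3 \right)}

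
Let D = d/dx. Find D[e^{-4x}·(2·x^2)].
4 x \left(1 - 2 x\right) e^{- 4 x}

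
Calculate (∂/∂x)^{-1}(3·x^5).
\frac{x^{6}}{2}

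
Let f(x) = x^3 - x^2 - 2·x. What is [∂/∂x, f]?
3 x^{2} - 2 x - 2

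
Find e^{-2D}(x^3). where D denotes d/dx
x^{3} - 6 x^{2} + 12 x - 8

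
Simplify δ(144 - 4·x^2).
\frac{\delta(x - 6) + \delta(x + 6)}{48}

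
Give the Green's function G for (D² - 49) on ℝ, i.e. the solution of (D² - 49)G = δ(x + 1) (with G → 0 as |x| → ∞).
-\frac{e^{-7|x + 1|}}{14}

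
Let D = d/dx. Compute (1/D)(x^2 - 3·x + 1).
\frac{x^{3}}{3} - \frac{3 x^{2}}{2} + x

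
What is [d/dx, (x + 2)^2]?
2 x + 4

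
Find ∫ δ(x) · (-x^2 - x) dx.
0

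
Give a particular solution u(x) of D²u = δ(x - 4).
\frac{|x - 4|}{2}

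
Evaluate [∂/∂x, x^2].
2 x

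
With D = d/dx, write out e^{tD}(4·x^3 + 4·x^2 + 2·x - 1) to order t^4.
4 t^{3} + t^{2} \left(12 x + 4\right) + 2 t \left(6 x^{2} + 4 x + 1\right) + 4 x^{3} + 4 x^{2} + 2 x - 1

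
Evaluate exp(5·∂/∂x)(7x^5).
7 x^{5} + 175 x^{4} + 1750 x^{3} + 8750 x^{2} + 21875 x + 21875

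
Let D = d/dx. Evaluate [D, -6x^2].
- 12 x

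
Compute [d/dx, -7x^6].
- 42 x^{5}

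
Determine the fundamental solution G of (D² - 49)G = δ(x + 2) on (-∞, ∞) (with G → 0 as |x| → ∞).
-\frac{e^{-7|x + 2|}}{14}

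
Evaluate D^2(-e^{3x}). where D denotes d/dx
- 9 e^{3 x}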